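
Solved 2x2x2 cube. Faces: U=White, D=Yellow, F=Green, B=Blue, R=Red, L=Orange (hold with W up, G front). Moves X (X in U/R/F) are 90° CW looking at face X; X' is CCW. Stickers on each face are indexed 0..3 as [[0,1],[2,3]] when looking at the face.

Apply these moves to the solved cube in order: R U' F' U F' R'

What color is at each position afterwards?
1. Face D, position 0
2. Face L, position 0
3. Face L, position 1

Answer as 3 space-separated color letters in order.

Answer: Y O G

Derivation:
After move 1 (R): R=RRRR U=WGWG F=GYGY D=YBYB B=WBWB
After move 2 (U'): U=GGWW F=OOGY R=GYRR B=RRWB L=WBOO
After move 3 (F'): F=OYOG U=GGGR R=BYYR D=BOYB L=WWOW
After move 4 (U): U=GGRG F=BYOG R=RRYR B=WWWB L=OYOW
After move 5 (F'): F=YGBO U=GGRY R=ORBR D=YWYB L=OGOR
After move 6 (R'): R=RROB U=GWRW F=YGBY D=YGYO B=BWWB
Query 1: D[0] = Y
Query 2: L[0] = O
Query 3: L[1] = G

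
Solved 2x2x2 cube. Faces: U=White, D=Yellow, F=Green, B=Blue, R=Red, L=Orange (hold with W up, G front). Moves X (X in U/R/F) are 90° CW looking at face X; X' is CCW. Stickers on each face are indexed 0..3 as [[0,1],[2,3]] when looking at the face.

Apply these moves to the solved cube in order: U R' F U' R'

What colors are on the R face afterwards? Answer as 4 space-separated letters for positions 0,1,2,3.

Answer: R R G O

Derivation:
After move 1 (U): U=WWWW F=RRGG R=BBRR B=OOBB L=GGOO
After move 2 (R'): R=BRBR U=WBWO F=RWGW D=YRYG B=YOYB
After move 3 (F): F=GRWW U=WBOG R=WROR D=BBYG L=GYOR
After move 4 (U'): U=BGWO F=GYWW R=GROR B=WRYB L=YOOR
After move 5 (R'): R=RRGO U=BYWW F=GGWO D=BYYW B=GRBB
Query: R face = RRGO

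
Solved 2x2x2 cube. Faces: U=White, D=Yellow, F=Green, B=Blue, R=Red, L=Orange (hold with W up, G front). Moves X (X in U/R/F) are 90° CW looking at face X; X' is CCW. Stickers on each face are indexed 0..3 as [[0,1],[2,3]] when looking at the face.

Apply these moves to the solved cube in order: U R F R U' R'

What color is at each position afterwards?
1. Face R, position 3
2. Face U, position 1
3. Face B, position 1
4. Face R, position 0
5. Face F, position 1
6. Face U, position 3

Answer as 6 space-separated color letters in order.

After move 1 (U): U=WWWW F=RRGG R=BBRR B=OOBB L=GGOO
After move 2 (R): R=RBRB U=WRWG F=RYGY D=YBYO B=WOWB
After move 3 (F): F=GRYY U=WROG R=WBGB D=RRYO L=GYOB
After move 4 (R): R=GWBB U=WROY F=GRYO D=RWYW B=GORB
After move 5 (U'): U=RYWO F=GYYO R=GRBB B=GWRB L=GOOB
After move 6 (R'): R=RBGB U=RRWG F=GYYO D=RYYO B=WWWB
Query 1: R[3] = B
Query 2: U[1] = R
Query 3: B[1] = W
Query 4: R[0] = R
Query 5: F[1] = Y
Query 6: U[3] = G

Answer: B R W R Y G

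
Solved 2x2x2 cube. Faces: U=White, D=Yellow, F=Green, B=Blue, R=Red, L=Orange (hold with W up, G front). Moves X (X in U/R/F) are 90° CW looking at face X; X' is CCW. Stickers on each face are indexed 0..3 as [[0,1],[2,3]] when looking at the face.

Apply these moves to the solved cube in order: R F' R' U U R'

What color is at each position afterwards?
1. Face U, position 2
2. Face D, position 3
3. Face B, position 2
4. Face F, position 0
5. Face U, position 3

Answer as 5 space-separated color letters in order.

Answer: W R Y B Y

Derivation:
After move 1 (R): R=RRRR U=WGWG F=GYGY D=YBYB B=WBWB
After move 2 (F'): F=YYGG U=WGRR R=BRYR D=OOYB L=OGOW
After move 3 (R'): R=RRBY U=WWRW F=YGGR D=OYYG B=BBOB
After move 4 (U): U=RWWW F=RRGR R=BBBY B=OGOB L=YGOW
After move 5 (U): U=WRWW F=BBGR R=OGBY B=YGOB L=RROW
After move 6 (R'): R=GYOB U=WOWY F=BRGW D=OBYR B=GGYB
Query 1: U[2] = W
Query 2: D[3] = R
Query 3: B[2] = Y
Query 4: F[0] = B
Query 5: U[3] = Y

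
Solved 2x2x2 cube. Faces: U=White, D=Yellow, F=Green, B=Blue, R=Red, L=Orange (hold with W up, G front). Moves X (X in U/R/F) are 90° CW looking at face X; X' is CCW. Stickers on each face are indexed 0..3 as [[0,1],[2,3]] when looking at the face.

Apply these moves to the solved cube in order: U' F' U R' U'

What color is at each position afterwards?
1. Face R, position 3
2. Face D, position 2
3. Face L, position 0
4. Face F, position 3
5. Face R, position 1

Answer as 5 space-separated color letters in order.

Answer: Y Y Y W W

Derivation:
After move 1 (U'): U=WWWW F=OOGG R=GGRR B=RRBB L=BBOO
After move 2 (F'): F=OGOG U=WWGR R=YGYR D=BOYY L=BWOW
After move 3 (U): U=GWRW F=YGOG R=RRYR B=BWBB L=OGOW
After move 4 (R'): R=RRRY U=GBRB F=YWOW D=BGYG B=YWOB
After move 5 (U'): U=BBGR F=OGOW R=YWRY B=RROB L=YWOW
Query 1: R[3] = Y
Query 2: D[2] = Y
Query 3: L[0] = Y
Query 4: F[3] = W
Query 5: R[1] = W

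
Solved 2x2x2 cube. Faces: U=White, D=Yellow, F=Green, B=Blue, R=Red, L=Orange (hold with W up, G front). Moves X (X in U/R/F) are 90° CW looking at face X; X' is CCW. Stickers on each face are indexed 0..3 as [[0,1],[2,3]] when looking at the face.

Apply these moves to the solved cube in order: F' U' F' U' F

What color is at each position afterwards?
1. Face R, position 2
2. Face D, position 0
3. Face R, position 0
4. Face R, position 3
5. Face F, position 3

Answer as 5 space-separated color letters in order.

After move 1 (F'): F=GGGG U=WWRR R=YRYR D=OOYY L=OWOW
After move 2 (U'): U=WRWR F=OWGG R=GGYR B=YRBB L=BBOW
After move 3 (F'): F=WGOG U=WRGY R=OGOR D=BWYY L=BROW
After move 4 (U'): U=RYWG F=BROG R=WGOR B=OGBB L=YROW
After move 5 (F): F=OBGR U=RYWR R=WGGR D=OWYY L=YBOW
Query 1: R[2] = G
Query 2: D[0] = O
Query 3: R[0] = W
Query 4: R[3] = R
Query 5: F[3] = R

Answer: G O W R R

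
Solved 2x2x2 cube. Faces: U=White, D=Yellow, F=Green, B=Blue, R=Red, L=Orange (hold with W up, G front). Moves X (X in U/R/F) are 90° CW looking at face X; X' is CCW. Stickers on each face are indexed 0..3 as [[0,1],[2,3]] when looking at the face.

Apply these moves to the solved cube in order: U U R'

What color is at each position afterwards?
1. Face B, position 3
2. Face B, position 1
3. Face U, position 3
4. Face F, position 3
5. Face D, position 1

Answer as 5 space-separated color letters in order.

Answer: B G G W B

Derivation:
After move 1 (U): U=WWWW F=RRGG R=BBRR B=OOBB L=GGOO
After move 2 (U): U=WWWW F=BBGG R=OORR B=GGBB L=RROO
After move 3 (R'): R=OROR U=WBWG F=BWGW D=YBYG B=YGYB
Query 1: B[3] = B
Query 2: B[1] = G
Query 3: U[3] = G
Query 4: F[3] = W
Query 5: D[1] = B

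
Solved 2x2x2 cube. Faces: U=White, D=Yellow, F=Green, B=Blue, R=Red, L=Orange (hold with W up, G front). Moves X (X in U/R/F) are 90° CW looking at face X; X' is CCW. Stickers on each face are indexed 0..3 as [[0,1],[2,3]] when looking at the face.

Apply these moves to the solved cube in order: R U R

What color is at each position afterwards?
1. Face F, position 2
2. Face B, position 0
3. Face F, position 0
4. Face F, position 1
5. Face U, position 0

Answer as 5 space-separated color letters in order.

After move 1 (R): R=RRRR U=WGWG F=GYGY D=YBYB B=WBWB
After move 2 (U): U=WWGG F=RRGY R=WBRR B=OOWB L=GYOO
After move 3 (R): R=RWRB U=WRGY F=RBGB D=YWYO B=GOWB
Query 1: F[2] = G
Query 2: B[0] = G
Query 3: F[0] = R
Query 4: F[1] = B
Query 5: U[0] = W

Answer: G G R B W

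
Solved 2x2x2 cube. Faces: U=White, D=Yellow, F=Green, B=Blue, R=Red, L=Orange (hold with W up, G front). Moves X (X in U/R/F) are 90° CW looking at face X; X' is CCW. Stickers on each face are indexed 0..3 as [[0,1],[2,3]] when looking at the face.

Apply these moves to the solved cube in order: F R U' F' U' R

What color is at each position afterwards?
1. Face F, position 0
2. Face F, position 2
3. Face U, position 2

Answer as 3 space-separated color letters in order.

Answer: O O G

Derivation:
After move 1 (F): F=GGGG U=WWOO R=WRWR D=RRYY L=OYOY
After move 2 (R): R=WWRR U=WGOG F=GRGY D=RBYB B=OBWB
After move 3 (U'): U=GGWO F=OYGY R=GRRR B=WWWB L=OBOY
After move 4 (F'): F=YYOG U=GGGR R=BRRR D=BYYB L=OOOW
After move 5 (U'): U=GRGG F=OOOG R=YYRR B=BRWB L=WWOW
After move 6 (R): R=RYRY U=GOGG F=OYOB D=BWYB B=GRRB
Query 1: F[0] = O
Query 2: F[2] = O
Query 3: U[2] = G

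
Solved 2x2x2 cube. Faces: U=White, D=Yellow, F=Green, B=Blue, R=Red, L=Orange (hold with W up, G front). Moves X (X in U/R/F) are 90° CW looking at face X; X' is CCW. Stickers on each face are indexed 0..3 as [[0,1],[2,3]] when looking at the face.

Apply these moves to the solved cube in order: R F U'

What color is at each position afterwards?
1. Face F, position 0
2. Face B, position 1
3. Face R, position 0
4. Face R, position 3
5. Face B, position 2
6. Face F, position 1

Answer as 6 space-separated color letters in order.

After move 1 (R): R=RRRR U=WGWG F=GYGY D=YBYB B=WBWB
After move 2 (F): F=GGYY U=WGOO R=WRGR D=RRYB L=OYOB
After move 3 (U'): U=GOWO F=OYYY R=GGGR B=WRWB L=WBOB
Query 1: F[0] = O
Query 2: B[1] = R
Query 3: R[0] = G
Query 4: R[3] = R
Query 5: B[2] = W
Query 6: F[1] = Y

Answer: O R G R W Y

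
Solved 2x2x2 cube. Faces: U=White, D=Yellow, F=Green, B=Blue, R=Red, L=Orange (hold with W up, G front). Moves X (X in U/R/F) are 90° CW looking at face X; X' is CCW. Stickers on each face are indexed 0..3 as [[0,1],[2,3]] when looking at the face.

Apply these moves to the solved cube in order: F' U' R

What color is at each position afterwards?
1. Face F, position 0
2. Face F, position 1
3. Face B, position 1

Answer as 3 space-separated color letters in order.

After move 1 (F'): F=GGGG U=WWRR R=YRYR D=OOYY L=OWOW
After move 2 (U'): U=WRWR F=OWGG R=GGYR B=YRBB L=BBOW
After move 3 (R): R=YGRG U=WWWG F=OOGY D=OBYY B=RRRB
Query 1: F[0] = O
Query 2: F[1] = O
Query 3: B[1] = R

Answer: O O R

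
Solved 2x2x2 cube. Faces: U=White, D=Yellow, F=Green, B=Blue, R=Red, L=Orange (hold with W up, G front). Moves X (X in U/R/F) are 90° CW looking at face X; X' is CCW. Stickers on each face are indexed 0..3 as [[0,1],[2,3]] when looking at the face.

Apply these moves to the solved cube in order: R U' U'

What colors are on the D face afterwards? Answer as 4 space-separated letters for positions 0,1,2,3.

Answer: Y B Y B

Derivation:
After move 1 (R): R=RRRR U=WGWG F=GYGY D=YBYB B=WBWB
After move 2 (U'): U=GGWW F=OOGY R=GYRR B=RRWB L=WBOO
After move 3 (U'): U=GWGW F=WBGY R=OORR B=GYWB L=RROO
Query: D face = YBYB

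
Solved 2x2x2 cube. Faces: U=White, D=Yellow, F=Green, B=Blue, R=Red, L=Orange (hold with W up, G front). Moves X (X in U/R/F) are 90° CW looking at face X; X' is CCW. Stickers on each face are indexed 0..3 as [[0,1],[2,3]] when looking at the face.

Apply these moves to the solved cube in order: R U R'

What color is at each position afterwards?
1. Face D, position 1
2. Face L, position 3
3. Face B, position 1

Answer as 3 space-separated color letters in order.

After move 1 (R): R=RRRR U=WGWG F=GYGY D=YBYB B=WBWB
After move 2 (U): U=WWGG F=RRGY R=WBRR B=OOWB L=GYOO
After move 3 (R'): R=BRWR U=WWGO F=RWGG D=YRYY B=BOBB
Query 1: D[1] = R
Query 2: L[3] = O
Query 3: B[1] = O

Answer: R O O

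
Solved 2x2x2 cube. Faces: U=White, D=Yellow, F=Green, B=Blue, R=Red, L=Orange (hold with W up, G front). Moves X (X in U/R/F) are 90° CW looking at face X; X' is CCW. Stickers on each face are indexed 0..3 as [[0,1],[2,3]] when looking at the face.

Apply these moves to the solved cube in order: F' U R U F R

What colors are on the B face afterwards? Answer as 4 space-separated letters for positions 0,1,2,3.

After move 1 (F'): F=GGGG U=WWRR R=YRYR D=OOYY L=OWOW
After move 2 (U): U=RWRW F=YRGG R=BBYR B=OWBB L=GGOW
After move 3 (R): R=YBRB U=RRRG F=YOGY D=OBYO B=WWWB
After move 4 (U): U=RRGR F=YBGY R=WWRB B=GGWB L=YOOW
After move 5 (F): F=GYYB U=RRWO R=GWRB D=RWYO L=YOOB
After move 6 (R): R=RGBW U=RYWB F=GWYO D=RWYG B=OGRB
Query: B face = OGRB

Answer: O G R B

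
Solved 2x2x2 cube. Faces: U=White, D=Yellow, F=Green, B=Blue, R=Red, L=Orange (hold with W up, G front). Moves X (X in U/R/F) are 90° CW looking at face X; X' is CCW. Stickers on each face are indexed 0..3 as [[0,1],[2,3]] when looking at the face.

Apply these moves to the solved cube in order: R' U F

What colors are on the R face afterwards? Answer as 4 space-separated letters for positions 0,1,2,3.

After move 1 (R'): R=RRRR U=WBWB F=GWGW D=YGYG B=YBYB
After move 2 (U): U=WWBB F=RRGW R=YBRR B=OOYB L=GWOO
After move 3 (F): F=GRWR U=WWOW R=BBBR D=RYYG L=GYOG
Query: R face = BBBR

Answer: B B B R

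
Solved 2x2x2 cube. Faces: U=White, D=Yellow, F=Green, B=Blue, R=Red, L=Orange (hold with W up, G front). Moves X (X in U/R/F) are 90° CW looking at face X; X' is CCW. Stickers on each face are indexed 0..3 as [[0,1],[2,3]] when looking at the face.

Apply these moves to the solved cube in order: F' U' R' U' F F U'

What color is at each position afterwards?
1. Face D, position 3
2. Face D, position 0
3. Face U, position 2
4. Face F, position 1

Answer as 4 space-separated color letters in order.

Answer: G W B G

Derivation:
After move 1 (F'): F=GGGG U=WWRR R=YRYR D=OOYY L=OWOW
After move 2 (U'): U=WRWR F=OWGG R=GGYR B=YRBB L=BBOW
After move 3 (R'): R=GRGY U=WBWY F=ORGR D=OWYG B=YROB
After move 4 (U'): U=BYWW F=BBGR R=ORGY B=GROB L=YROW
After move 5 (F): F=GBRB U=BYWR R=WRWY D=GOYG L=YOOW
After move 6 (F): F=RGBB U=BYWO R=WRRY D=WWYG L=YGOO
After move 7 (U'): U=YOBW F=YGBB R=RGRY B=WROB L=GROO
Query 1: D[3] = G
Query 2: D[0] = W
Query 3: U[2] = B
Query 4: F[1] = G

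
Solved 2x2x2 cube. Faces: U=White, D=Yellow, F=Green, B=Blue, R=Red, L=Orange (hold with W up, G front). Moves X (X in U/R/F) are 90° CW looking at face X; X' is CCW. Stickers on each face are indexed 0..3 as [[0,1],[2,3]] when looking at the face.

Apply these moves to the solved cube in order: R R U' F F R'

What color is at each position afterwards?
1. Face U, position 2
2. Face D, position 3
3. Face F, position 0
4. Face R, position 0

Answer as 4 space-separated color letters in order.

After move 1 (R): R=RRRR U=WGWG F=GYGY D=YBYB B=WBWB
After move 2 (R): R=RRRR U=WYWY F=GBGB D=YWYW B=GBGB
After move 3 (U'): U=YYWW F=OOGB R=GBRR B=RRGB L=GBOO
After move 4 (F): F=GOBO U=YYOB R=WBWR D=RGYW L=GYOW
After move 5 (F): F=BGOO U=YYWY R=OBBR D=WWYW L=GROG
After move 6 (R'): R=BROB U=YGWR F=BYOY D=WGYO B=WRWB
Query 1: U[2] = W
Query 2: D[3] = O
Query 3: F[0] = B
Query 4: R[0] = B

Answer: W O B B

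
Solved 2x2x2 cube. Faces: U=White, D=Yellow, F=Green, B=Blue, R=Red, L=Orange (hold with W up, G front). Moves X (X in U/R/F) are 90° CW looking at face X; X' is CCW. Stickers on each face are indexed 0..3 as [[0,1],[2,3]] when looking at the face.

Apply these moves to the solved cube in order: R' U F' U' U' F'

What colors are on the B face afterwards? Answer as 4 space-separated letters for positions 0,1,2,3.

After move 1 (R'): R=RRRR U=WBWB F=GWGW D=YGYG B=YBYB
After move 2 (U): U=WWBB F=RRGW R=YBRR B=OOYB L=GWOO
After move 3 (F'): F=RWRG U=WWYR R=GBYR D=WOYG L=GBOB
After move 4 (U'): U=WRWY F=GBRG R=RWYR B=GBYB L=OOOB
After move 5 (U'): U=RYWW F=OORG R=GBYR B=RWYB L=GBOB
After move 6 (F'): F=OGOR U=RYGY R=OBWR D=BBYG L=GWOW
Query: B face = RWYB

Answer: R W Y B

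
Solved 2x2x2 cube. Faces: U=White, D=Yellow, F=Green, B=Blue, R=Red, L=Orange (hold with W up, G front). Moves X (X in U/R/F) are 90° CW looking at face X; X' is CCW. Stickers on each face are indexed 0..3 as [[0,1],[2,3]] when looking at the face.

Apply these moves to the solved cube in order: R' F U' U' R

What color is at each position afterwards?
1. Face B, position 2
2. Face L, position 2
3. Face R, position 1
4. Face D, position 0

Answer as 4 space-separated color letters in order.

Answer: O O O R

Derivation:
After move 1 (R'): R=RRRR U=WBWB F=GWGW D=YGYG B=YBYB
After move 2 (F): F=GGWW U=WBOO R=WRBR D=RRYG L=OYOG
After move 3 (U'): U=BOWO F=OYWW R=GGBR B=WRYB L=YBOG
After move 4 (U'): U=OOBW F=YBWW R=OYBR B=GGYB L=WROG
After move 5 (R): R=BORY U=OBBW F=YRWG D=RYYG B=WGOB
Query 1: B[2] = O
Query 2: L[2] = O
Query 3: R[1] = O
Query 4: D[0] = R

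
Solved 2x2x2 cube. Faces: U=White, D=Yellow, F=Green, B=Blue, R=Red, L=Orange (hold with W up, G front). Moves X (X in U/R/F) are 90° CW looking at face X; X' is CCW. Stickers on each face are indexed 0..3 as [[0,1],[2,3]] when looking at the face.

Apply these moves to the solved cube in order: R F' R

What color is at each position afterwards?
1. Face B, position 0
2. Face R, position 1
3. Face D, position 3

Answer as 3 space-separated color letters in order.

Answer: R B W

Derivation:
After move 1 (R): R=RRRR U=WGWG F=GYGY D=YBYB B=WBWB
After move 2 (F'): F=YYGG U=WGRR R=BRYR D=OOYB L=OGOW
After move 3 (R): R=YBRR U=WYRG F=YOGB D=OWYW B=RBGB
Query 1: B[0] = R
Query 2: R[1] = B
Query 3: D[3] = W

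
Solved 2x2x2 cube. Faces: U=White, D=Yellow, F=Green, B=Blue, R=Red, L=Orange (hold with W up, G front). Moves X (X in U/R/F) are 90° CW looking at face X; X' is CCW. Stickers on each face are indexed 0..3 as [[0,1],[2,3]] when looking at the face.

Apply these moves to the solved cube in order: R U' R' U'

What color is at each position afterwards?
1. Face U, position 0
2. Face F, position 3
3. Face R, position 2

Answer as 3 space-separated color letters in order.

Answer: W W G

Derivation:
After move 1 (R): R=RRRR U=WGWG F=GYGY D=YBYB B=WBWB
After move 2 (U'): U=GGWW F=OOGY R=GYRR B=RRWB L=WBOO
After move 3 (R'): R=YRGR U=GWWR F=OGGW D=YOYY B=BRBB
After move 4 (U'): U=WRGW F=WBGW R=OGGR B=YRBB L=BROO
Query 1: U[0] = W
Query 2: F[3] = W
Query 3: R[2] = G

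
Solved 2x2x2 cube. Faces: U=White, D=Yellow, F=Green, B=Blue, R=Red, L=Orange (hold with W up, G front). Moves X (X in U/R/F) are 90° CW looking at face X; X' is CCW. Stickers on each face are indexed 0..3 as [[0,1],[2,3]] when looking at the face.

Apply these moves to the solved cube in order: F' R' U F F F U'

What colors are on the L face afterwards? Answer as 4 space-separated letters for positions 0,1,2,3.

Answer: O W O B

Derivation:
After move 1 (F'): F=GGGG U=WWRR R=YRYR D=OOYY L=OWOW
After move 2 (R'): R=RRYY U=WBRB F=GWGR D=OGYG B=YBOB
After move 3 (U): U=RWBB F=RRGR R=YBYY B=OWOB L=GWOW
After move 4 (F): F=GRRR U=RWWW R=BBBY D=YYYG L=GOOG
After move 5 (F): F=RGRR U=RWGO R=WBWY D=BBYG L=GYOY
After move 6 (F): F=RRRG U=RWYY R=GBOY D=WWYG L=GBOB
After move 7 (U'): U=WYRY F=GBRG R=RROY B=GBOB L=OWOB
Query: L face = OWOB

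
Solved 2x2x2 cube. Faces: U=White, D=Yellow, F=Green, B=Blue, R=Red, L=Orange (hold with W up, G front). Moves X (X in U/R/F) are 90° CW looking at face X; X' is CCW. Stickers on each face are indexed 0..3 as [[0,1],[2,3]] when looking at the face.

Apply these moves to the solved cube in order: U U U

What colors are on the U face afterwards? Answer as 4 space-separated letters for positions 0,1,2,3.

Answer: W W W W

Derivation:
After move 1 (U): U=WWWW F=RRGG R=BBRR B=OOBB L=GGOO
After move 2 (U): U=WWWW F=BBGG R=OORR B=GGBB L=RROO
After move 3 (U): U=WWWW F=OOGG R=GGRR B=RRBB L=BBOO
Query: U face = WWWW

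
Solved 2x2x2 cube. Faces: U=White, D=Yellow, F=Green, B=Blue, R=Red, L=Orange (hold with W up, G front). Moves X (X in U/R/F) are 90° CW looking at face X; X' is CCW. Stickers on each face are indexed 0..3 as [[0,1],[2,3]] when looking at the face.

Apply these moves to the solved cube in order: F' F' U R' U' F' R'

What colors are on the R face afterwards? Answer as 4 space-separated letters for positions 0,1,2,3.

Answer: W O R W

Derivation:
After move 1 (F'): F=GGGG U=WWRR R=YRYR D=OOYY L=OWOW
After move 2 (F'): F=GGGG U=WWYY R=OROR D=WWYY L=OROR
After move 3 (U): U=YWYW F=ORGG R=BBOR B=ORBB L=GGOR
After move 4 (R'): R=BRBO U=YBYO F=OWGW D=WRYG B=YRWB
After move 5 (U'): U=BOYY F=GGGW R=OWBO B=BRWB L=YROR
After move 6 (F'): F=GWGG U=BOOB R=RWWO D=RRYG L=YYOY
After move 7 (R'): R=WORW U=BWOB F=GOGB D=RWYG B=GRRB
Query: R face = WORW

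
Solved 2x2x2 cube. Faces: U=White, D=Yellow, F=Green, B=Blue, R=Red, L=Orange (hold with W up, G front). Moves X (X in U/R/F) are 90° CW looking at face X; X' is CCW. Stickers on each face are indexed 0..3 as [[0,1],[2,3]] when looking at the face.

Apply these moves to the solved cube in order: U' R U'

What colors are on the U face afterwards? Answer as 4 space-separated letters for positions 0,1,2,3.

After move 1 (U'): U=WWWW F=OOGG R=GGRR B=RRBB L=BBOO
After move 2 (R): R=RGRG U=WOWG F=OYGY D=YBYR B=WRWB
After move 3 (U'): U=OGWW F=BBGY R=OYRG B=RGWB L=WROO
Query: U face = OGWW

Answer: O G W W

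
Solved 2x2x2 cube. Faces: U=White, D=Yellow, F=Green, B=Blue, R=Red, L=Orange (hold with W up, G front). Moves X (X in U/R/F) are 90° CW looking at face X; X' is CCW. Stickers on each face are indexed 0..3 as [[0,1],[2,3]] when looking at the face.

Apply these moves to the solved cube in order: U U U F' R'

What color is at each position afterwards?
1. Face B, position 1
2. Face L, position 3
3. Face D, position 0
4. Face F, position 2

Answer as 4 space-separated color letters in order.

After move 1 (U): U=WWWW F=RRGG R=BBRR B=OOBB L=GGOO
After move 2 (U): U=WWWW F=BBGG R=OORR B=GGBB L=RROO
After move 3 (U): U=WWWW F=OOGG R=GGRR B=RRBB L=BBOO
After move 4 (F'): F=OGOG U=WWGR R=YGYR D=BOYY L=BWOW
After move 5 (R'): R=GRYY U=WBGR F=OWOR D=BGYG B=YROB
Query 1: B[1] = R
Query 2: L[3] = W
Query 3: D[0] = B
Query 4: F[2] = O

Answer: R W B O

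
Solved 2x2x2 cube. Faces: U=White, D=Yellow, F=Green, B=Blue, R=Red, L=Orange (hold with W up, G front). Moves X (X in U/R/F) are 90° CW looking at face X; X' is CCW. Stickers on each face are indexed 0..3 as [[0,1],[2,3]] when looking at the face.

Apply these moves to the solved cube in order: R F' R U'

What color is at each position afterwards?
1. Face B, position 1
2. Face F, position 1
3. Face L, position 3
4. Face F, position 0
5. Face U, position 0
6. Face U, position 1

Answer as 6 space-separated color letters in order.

Answer: B G W O Y G

Derivation:
After move 1 (R): R=RRRR U=WGWG F=GYGY D=YBYB B=WBWB
After move 2 (F'): F=YYGG U=WGRR R=BRYR D=OOYB L=OGOW
After move 3 (R): R=YBRR U=WYRG F=YOGB D=OWYW B=RBGB
After move 4 (U'): U=YGWR F=OGGB R=YORR B=YBGB L=RBOW
Query 1: B[1] = B
Query 2: F[1] = G
Query 3: L[3] = W
Query 4: F[0] = O
Query 5: U[0] = Y
Query 6: U[1] = G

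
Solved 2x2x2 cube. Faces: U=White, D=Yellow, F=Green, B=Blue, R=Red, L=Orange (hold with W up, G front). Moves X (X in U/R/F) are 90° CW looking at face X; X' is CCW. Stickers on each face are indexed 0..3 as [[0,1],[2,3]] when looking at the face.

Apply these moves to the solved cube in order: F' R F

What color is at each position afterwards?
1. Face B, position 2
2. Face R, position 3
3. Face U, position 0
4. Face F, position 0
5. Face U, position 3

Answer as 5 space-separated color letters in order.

Answer: W R W G W

Derivation:
After move 1 (F'): F=GGGG U=WWRR R=YRYR D=OOYY L=OWOW
After move 2 (R): R=YYRR U=WGRG F=GOGY D=OBYB B=RBWB
After move 3 (F): F=GGYO U=WGWW R=RYGR D=RYYB L=OOOB
Query 1: B[2] = W
Query 2: R[3] = R
Query 3: U[0] = W
Query 4: F[0] = G
Query 5: U[3] = W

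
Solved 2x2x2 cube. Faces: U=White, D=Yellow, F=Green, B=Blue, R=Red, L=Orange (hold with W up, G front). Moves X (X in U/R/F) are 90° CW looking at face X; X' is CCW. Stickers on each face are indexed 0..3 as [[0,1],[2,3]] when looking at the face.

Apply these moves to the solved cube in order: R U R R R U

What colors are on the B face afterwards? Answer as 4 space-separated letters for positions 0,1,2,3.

Answer: G Y B B

Derivation:
After move 1 (R): R=RRRR U=WGWG F=GYGY D=YBYB B=WBWB
After move 2 (U): U=WWGG F=RRGY R=WBRR B=OOWB L=GYOO
After move 3 (R): R=RWRB U=WRGY F=RBGB D=YWYO B=GOWB
After move 4 (R): R=RRBW U=WBGB F=RWGO D=YWYG B=YORB
After move 5 (R): R=BRWR U=WWGO F=RWGG D=YRYY B=BOBB
After move 6 (U): U=GWOW F=BRGG R=BOWR B=GYBB L=RWOO
Query: B face = GYBB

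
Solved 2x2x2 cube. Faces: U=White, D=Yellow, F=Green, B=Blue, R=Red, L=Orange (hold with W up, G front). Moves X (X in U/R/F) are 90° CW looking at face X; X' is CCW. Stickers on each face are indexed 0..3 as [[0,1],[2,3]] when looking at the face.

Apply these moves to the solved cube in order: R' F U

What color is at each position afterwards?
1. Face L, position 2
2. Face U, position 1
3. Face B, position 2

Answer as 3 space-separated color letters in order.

Answer: O W Y

Derivation:
After move 1 (R'): R=RRRR U=WBWB F=GWGW D=YGYG B=YBYB
After move 2 (F): F=GGWW U=WBOO R=WRBR D=RRYG L=OYOG
After move 3 (U): U=OWOB F=WRWW R=YBBR B=OYYB L=GGOG
Query 1: L[2] = O
Query 2: U[1] = W
Query 3: B[2] = Y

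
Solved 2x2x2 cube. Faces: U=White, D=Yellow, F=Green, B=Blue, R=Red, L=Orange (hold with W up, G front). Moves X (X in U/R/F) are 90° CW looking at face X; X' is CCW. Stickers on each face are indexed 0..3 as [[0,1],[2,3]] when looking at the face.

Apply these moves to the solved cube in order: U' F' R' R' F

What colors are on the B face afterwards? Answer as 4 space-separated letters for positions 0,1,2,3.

After move 1 (U'): U=WWWW F=OOGG R=GGRR B=RRBB L=BBOO
After move 2 (F'): F=OGOG U=WWGR R=YGYR D=BOYY L=BWOW
After move 3 (R'): R=GRYY U=WBGR F=OWOR D=BGYG B=YROB
After move 4 (R'): R=RYGY U=WOGY F=OBOR D=BWYR B=GRGB
After move 5 (F): F=OORB U=WOWW R=GYYY D=GRYR L=BBOW
Query: B face = GRGB

Answer: G R G B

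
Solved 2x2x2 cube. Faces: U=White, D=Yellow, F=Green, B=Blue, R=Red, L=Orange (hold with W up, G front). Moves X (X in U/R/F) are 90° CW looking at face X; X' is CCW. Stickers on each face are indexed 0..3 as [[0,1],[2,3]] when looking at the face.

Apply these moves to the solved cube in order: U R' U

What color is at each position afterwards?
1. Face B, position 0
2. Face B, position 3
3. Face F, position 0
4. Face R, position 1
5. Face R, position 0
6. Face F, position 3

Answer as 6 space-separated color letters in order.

Answer: G B B O Y W

Derivation:
After move 1 (U): U=WWWW F=RRGG R=BBRR B=OOBB L=GGOO
After move 2 (R'): R=BRBR U=WBWO F=RWGW D=YRYG B=YOYB
After move 3 (U): U=WWOB F=BRGW R=YOBR B=GGYB L=RWOO
Query 1: B[0] = G
Query 2: B[3] = B
Query 3: F[0] = B
Query 4: R[1] = O
Query 5: R[0] = Y
Query 6: F[3] = W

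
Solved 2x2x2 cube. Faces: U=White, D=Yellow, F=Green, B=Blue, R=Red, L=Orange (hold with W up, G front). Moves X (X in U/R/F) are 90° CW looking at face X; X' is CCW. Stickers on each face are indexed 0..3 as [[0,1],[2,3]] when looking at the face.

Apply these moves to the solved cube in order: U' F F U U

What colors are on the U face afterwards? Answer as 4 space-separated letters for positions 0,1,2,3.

Answer: Y Y W W

Derivation:
After move 1 (U'): U=WWWW F=OOGG R=GGRR B=RRBB L=BBOO
After move 2 (F): F=GOGO U=WWOB R=WGWR D=RGYY L=BYOY
After move 3 (F): F=GGOO U=WWYY R=OGBR D=WWYY L=BROG
After move 4 (U): U=YWYW F=OGOO R=RRBR B=BRBB L=GGOG
After move 5 (U): U=YYWW F=RROO R=BRBR B=GGBB L=OGOG
Query: U face = YYWW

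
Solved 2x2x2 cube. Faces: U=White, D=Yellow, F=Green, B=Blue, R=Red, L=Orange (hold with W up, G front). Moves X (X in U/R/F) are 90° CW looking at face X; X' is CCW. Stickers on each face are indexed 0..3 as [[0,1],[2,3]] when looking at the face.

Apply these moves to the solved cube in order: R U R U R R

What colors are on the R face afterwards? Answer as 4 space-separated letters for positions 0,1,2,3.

After move 1 (R): R=RRRR U=WGWG F=GYGY D=YBYB B=WBWB
After move 2 (U): U=WWGG F=RRGY R=WBRR B=OOWB L=GYOO
After move 3 (R): R=RWRB U=WRGY F=RBGB D=YWYO B=GOWB
After move 4 (U): U=GWYR F=RWGB R=GORB B=GYWB L=RBOO
After move 5 (R): R=RGBO U=GWYB F=RWGO D=YWYG B=RYWB
After move 6 (R): R=BROG U=GWYO F=RWGG D=YWYR B=BYWB
Query: R face = BROG

Answer: B R O G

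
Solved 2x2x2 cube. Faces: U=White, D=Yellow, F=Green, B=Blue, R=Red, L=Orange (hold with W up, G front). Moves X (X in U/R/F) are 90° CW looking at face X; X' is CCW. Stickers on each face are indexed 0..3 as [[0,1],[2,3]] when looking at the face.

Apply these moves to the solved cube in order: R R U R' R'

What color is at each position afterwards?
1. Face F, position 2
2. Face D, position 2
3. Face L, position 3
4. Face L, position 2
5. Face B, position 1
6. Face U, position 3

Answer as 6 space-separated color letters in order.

Answer: G Y O O O W

Derivation:
After move 1 (R): R=RRRR U=WGWG F=GYGY D=YBYB B=WBWB
After move 2 (R): R=RRRR U=WYWY F=GBGB D=YWYW B=GBGB
After move 3 (U): U=WWYY F=RRGB R=GBRR B=OOGB L=GBOO
After move 4 (R'): R=BRGR U=WGYO F=RWGY D=YRYB B=WOWB
After move 5 (R'): R=RRBG U=WWYW F=RGGO D=YWYY B=BORB
Query 1: F[2] = G
Query 2: D[2] = Y
Query 3: L[3] = O
Query 4: L[2] = O
Query 5: B[1] = O
Query 6: U[3] = W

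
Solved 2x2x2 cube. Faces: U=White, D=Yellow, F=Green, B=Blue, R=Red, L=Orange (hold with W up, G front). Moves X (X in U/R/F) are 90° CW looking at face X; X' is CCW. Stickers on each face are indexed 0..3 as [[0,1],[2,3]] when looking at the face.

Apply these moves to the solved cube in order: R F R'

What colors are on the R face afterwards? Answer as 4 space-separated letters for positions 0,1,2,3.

After move 1 (R): R=RRRR U=WGWG F=GYGY D=YBYB B=WBWB
After move 2 (F): F=GGYY U=WGOO R=WRGR D=RRYB L=OYOB
After move 3 (R'): R=RRWG U=WWOW F=GGYO D=RGYY B=BBRB
Query: R face = RRWG

Answer: R R W G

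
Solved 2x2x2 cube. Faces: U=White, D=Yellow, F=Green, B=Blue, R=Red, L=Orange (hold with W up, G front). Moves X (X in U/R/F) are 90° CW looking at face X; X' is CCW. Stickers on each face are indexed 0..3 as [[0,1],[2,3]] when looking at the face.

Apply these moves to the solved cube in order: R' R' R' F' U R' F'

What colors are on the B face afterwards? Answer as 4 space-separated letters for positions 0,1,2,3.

After move 1 (R'): R=RRRR U=WBWB F=GWGW D=YGYG B=YBYB
After move 2 (R'): R=RRRR U=WYWY F=GBGB D=YWYW B=GBGB
After move 3 (R'): R=RRRR U=WGWG F=GYGY D=YBYB B=WBWB
After move 4 (F'): F=YYGG U=WGRR R=BRYR D=OOYB L=OGOW
After move 5 (U): U=RWRG F=BRGG R=WBYR B=OGWB L=YYOW
After move 6 (R'): R=BRWY U=RWRO F=BWGG D=ORYG B=BGOB
After move 7 (F'): F=WGBG U=RWBW R=RROY D=YWYG L=YOOR
Query: B face = BGOB

Answer: B G O B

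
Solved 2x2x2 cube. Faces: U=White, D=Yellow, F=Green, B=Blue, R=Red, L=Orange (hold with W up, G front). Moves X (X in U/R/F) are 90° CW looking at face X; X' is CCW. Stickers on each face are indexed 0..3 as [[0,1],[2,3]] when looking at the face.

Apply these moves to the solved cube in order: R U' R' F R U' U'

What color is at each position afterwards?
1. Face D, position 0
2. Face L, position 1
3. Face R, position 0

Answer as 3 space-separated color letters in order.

After move 1 (R): R=RRRR U=WGWG F=GYGY D=YBYB B=WBWB
After move 2 (U'): U=GGWW F=OOGY R=GYRR B=RRWB L=WBOO
After move 3 (R'): R=YRGR U=GWWR F=OGGW D=YOYY B=BRBB
After move 4 (F): F=GOWG U=GWOB R=WRRR D=GYYY L=WYOO
After move 5 (R): R=RWRR U=GOOG F=GYWY D=GBYB B=BRWB
After move 6 (U'): U=OGGO F=WYWY R=GYRR B=RWWB L=BROO
After move 7 (U'): U=GOOG F=BRWY R=WYRR B=GYWB L=RWOO
Query 1: D[0] = G
Query 2: L[1] = W
Query 3: R[0] = W

Answer: G W W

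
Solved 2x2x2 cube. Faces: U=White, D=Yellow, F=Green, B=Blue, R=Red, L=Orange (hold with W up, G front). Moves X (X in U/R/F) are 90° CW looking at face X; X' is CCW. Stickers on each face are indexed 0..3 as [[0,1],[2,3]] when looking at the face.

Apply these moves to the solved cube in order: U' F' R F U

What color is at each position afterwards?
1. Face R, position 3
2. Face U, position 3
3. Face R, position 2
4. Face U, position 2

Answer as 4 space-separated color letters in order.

After move 1 (U'): U=WWWW F=OOGG R=GGRR B=RRBB L=BBOO
After move 2 (F'): F=OGOG U=WWGR R=YGYR D=BOYY L=BWOW
After move 3 (R): R=YYRG U=WGGG F=OOOY D=BBYR B=RRWB
After move 4 (F): F=OOYO U=WGWW R=GYGG D=RYYR L=BBOB
After move 5 (U): U=WWWG F=GYYO R=RRGG B=BBWB L=OOOB
Query 1: R[3] = G
Query 2: U[3] = G
Query 3: R[2] = G
Query 4: U[2] = W

Answer: G G G W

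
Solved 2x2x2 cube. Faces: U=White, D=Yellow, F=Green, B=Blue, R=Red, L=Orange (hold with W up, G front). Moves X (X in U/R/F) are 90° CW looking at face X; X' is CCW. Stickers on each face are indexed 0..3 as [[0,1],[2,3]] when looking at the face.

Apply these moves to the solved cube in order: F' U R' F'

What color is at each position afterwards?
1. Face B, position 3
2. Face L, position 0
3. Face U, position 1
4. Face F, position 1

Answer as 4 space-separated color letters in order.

After move 1 (F'): F=GGGG U=WWRR R=YRYR D=OOYY L=OWOW
After move 2 (U): U=RWRW F=YRGG R=BBYR B=OWBB L=GGOW
After move 3 (R'): R=BRBY U=RBRO F=YWGW D=ORYG B=YWOB
After move 4 (F'): F=WWYG U=RBBB R=RROY D=GWYG L=GOOR
Query 1: B[3] = B
Query 2: L[0] = G
Query 3: U[1] = B
Query 4: F[1] = W

Answer: B G B W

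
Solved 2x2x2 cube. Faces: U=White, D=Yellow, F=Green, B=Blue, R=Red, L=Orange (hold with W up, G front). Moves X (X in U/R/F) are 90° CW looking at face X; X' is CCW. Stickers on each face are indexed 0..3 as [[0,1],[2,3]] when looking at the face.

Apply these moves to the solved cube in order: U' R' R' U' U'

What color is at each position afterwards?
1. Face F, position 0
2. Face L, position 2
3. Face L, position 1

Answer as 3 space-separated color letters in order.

After move 1 (U'): U=WWWW F=OOGG R=GGRR B=RRBB L=BBOO
After move 2 (R'): R=GRGR U=WBWR F=OWGW D=YOYG B=YRYB
After move 3 (R'): R=RRGG U=WYWY F=OBGR D=YWYW B=GROB
After move 4 (U'): U=YYWW F=BBGR R=OBGG B=RROB L=GROO
After move 5 (U'): U=YWYW F=GRGR R=BBGG B=OBOB L=RROO
Query 1: F[0] = G
Query 2: L[2] = O
Query 3: L[1] = R

Answer: G O R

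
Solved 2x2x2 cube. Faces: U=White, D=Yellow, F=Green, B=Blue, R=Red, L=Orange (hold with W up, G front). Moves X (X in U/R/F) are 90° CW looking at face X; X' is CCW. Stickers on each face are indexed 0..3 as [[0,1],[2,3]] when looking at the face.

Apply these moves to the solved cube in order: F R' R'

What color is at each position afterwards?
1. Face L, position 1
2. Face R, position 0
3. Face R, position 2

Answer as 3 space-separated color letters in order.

After move 1 (F): F=GGGG U=WWOO R=WRWR D=RRYY L=OYOY
After move 2 (R'): R=RRWW U=WBOB F=GWGO D=RGYG B=YBRB
After move 3 (R'): R=RWRW U=WROY F=GBGB D=RWYO B=GBGB
Query 1: L[1] = Y
Query 2: R[0] = R
Query 3: R[2] = R

Answer: Y R R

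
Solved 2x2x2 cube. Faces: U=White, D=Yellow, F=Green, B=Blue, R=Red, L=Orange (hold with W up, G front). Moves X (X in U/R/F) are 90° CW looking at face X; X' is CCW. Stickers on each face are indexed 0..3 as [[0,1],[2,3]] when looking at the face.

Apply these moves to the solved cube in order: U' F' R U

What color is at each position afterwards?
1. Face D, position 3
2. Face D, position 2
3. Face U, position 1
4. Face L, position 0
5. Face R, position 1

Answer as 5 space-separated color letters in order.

Answer: R Y W O R

Derivation:
After move 1 (U'): U=WWWW F=OOGG R=GGRR B=RRBB L=BBOO
After move 2 (F'): F=OGOG U=WWGR R=YGYR D=BOYY L=BWOW
After move 3 (R): R=YYRG U=WGGG F=OOOY D=BBYR B=RRWB
After move 4 (U): U=GWGG F=YYOY R=RRRG B=BWWB L=OOOW
Query 1: D[3] = R
Query 2: D[2] = Y
Query 3: U[1] = W
Query 4: L[0] = O
Query 5: R[1] = R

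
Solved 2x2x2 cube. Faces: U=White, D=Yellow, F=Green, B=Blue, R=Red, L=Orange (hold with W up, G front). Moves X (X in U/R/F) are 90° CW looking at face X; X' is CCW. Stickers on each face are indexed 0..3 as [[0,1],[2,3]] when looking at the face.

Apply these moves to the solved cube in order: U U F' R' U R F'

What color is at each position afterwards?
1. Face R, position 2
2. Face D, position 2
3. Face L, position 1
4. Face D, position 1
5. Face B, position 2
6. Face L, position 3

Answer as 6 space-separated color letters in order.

Answer: R Y R W W G

Derivation:
After move 1 (U): U=WWWW F=RRGG R=BBRR B=OOBB L=GGOO
After move 2 (U): U=WWWW F=BBGG R=OORR B=GGBB L=RROO
After move 3 (F'): F=BGBG U=WWOR R=YOYR D=ROYY L=RWOW
After move 4 (R'): R=ORYY U=WBOG F=BWBR D=RGYG B=YGOB
After move 5 (U): U=OWGB F=ORBR R=YGYY B=RWOB L=BWOW
After move 6 (R): R=YYYG U=ORGR F=OGBG D=ROYR B=BWWB
After move 7 (F'): F=GGOB U=ORYY R=OYRG D=WWYR L=BROG
Query 1: R[2] = R
Query 2: D[2] = Y
Query 3: L[1] = R
Query 4: D[1] = W
Query 5: B[2] = W
Query 6: L[3] = G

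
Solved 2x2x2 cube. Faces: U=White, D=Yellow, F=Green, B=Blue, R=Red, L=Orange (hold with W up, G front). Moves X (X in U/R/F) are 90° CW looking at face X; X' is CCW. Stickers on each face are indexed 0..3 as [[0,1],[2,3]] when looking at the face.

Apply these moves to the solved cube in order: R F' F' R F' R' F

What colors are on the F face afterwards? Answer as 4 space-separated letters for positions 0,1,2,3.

Answer: Y W R G

Derivation:
After move 1 (R): R=RRRR U=WGWG F=GYGY D=YBYB B=WBWB
After move 2 (F'): F=YYGG U=WGRR R=BRYR D=OOYB L=OGOW
After move 3 (F'): F=YGYG U=WGBY R=OROR D=GWYB L=OROR
After move 4 (R): R=OORR U=WGBG F=YWYB D=GWYW B=YBGB
After move 5 (F'): F=WBYY U=WGOR R=WOGR D=RRYW L=OGOB
After move 6 (R'): R=ORWG U=WGOY F=WGYR D=RBYY B=WBRB
After move 7 (F): F=YWRG U=WGBG R=ORYG D=WOYY L=OROB
Query: F face = YWRG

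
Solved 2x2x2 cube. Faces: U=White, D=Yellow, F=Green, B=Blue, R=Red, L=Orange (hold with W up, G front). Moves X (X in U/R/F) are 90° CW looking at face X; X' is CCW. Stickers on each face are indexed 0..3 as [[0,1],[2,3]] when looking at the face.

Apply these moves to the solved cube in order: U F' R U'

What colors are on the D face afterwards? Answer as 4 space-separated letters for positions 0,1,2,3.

After move 1 (U): U=WWWW F=RRGG R=BBRR B=OOBB L=GGOO
After move 2 (F'): F=RGRG U=WWBR R=YBYR D=GOYY L=GWOW
After move 3 (R): R=YYRB U=WGBG F=RORY D=GBYO B=ROWB
After move 4 (U'): U=GGWB F=GWRY R=RORB B=YYWB L=ROOW
Query: D face = GBYO

Answer: G B Y O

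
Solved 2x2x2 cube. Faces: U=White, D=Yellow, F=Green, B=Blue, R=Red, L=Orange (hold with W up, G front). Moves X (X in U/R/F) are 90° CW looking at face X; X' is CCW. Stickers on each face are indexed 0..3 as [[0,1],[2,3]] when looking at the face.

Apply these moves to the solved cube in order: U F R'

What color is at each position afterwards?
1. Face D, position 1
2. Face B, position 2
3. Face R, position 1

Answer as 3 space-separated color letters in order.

After move 1 (U): U=WWWW F=RRGG R=BBRR B=OOBB L=GGOO
After move 2 (F): F=GRGR U=WWOG R=WBWR D=RBYY L=GYOY
After move 3 (R'): R=BRWW U=WBOO F=GWGG D=RRYR B=YOBB
Query 1: D[1] = R
Query 2: B[2] = B
Query 3: R[1] = R

Answer: R B R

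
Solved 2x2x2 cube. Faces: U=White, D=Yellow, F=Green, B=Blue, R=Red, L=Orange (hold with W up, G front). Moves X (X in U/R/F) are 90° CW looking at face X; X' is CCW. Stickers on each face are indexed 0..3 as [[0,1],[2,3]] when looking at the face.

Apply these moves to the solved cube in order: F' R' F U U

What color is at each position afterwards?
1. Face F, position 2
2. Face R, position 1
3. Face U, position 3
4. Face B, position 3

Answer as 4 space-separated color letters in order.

After move 1 (F'): F=GGGG U=WWRR R=YRYR D=OOYY L=OWOW
After move 2 (R'): R=RRYY U=WBRB F=GWGR D=OGYG B=YBOB
After move 3 (F): F=GGRW U=WBWW R=RRBY D=YRYG L=OOOG
After move 4 (U): U=WWWB F=RRRW R=YBBY B=OOOB L=GGOG
After move 5 (U): U=WWBW F=YBRW R=OOBY B=GGOB L=RROG
Query 1: F[2] = R
Query 2: R[1] = O
Query 3: U[3] = W
Query 4: B[3] = B

Answer: R O W B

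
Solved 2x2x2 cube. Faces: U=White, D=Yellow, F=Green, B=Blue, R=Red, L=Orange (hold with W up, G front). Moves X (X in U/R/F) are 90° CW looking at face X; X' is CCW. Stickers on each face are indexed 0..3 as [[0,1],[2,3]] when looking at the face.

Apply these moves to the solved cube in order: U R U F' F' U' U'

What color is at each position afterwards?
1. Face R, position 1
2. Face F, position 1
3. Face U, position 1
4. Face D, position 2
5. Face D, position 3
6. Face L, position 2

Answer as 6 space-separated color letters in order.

After move 1 (U): U=WWWW F=RRGG R=BBRR B=OOBB L=GGOO
After move 2 (R): R=RBRB U=WRWG F=RYGY D=YBYO B=WOWB
After move 3 (U): U=WWGR F=RBGY R=WORB B=GGWB L=RYOO
After move 4 (F'): F=BYRG U=WWWR R=BOYB D=YOYO L=RROG
After move 5 (F'): F=YGBR U=WWBY R=OOYB D=RGYO L=RROW
After move 6 (U'): U=WYWB F=RRBR R=YGYB B=OOWB L=GGOW
After move 7 (U'): U=YBWW F=GGBR R=RRYB B=YGWB L=OOOW
Query 1: R[1] = R
Query 2: F[1] = G
Query 3: U[1] = B
Query 4: D[2] = Y
Query 5: D[3] = O
Query 6: L[2] = O

Answer: R G B Y O O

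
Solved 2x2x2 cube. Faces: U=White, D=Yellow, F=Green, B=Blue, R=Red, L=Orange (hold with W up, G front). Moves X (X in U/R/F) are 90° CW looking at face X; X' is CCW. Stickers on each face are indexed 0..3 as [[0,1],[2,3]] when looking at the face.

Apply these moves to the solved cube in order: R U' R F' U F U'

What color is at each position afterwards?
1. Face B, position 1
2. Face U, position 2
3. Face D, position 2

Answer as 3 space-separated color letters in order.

Answer: R R Y

Derivation:
After move 1 (R): R=RRRR U=WGWG F=GYGY D=YBYB B=WBWB
After move 2 (U'): U=GGWW F=OOGY R=GYRR B=RRWB L=WBOO
After move 3 (R): R=RGRY U=GOWY F=OBGB D=YWYR B=WRGB
After move 4 (F'): F=BBOG U=GORR R=WGYY D=BOYR L=WYOW
After move 5 (U): U=RGRO F=WGOG R=WRYY B=WYGB L=BBOW
After move 6 (F): F=OWGG U=RGWB R=RROY D=YWYR L=BBOO
After move 7 (U'): U=GBRW F=BBGG R=OWOY B=RRGB L=WYOO
Query 1: B[1] = R
Query 2: U[2] = R
Query 3: D[2] = Y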